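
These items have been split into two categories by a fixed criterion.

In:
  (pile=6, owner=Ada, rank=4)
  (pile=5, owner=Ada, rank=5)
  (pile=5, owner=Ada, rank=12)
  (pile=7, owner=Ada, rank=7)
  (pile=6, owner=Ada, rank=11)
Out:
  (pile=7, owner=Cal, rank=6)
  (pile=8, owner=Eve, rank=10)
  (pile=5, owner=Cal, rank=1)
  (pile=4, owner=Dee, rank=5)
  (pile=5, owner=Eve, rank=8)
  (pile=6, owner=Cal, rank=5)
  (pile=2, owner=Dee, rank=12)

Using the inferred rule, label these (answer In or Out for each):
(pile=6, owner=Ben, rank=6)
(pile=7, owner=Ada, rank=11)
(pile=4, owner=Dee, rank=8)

The pattern is that an item is 'In' exactly when: owner is Ada.
(pile=6, owner=Ben, rank=6): owner is Ben, doesn't match → Out.
(pile=7, owner=Ada, rank=11): owner is Ada, meets the rule → In.
(pile=4, owner=Dee, rank=8): owner is Dee, doesn't match → Out.

Out, In, Out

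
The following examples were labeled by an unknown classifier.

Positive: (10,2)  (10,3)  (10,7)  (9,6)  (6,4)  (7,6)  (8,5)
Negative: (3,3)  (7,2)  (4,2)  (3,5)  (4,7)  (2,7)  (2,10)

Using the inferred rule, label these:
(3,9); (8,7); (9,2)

Negative, Positive, Positive

The common property of the 'Positive' items is: first > second AND sum ≥ 10. No 'Negative' item has it.
(3,9): 3 < 9, 3+9 = 12, fails this test → Negative. (8,7): 8 > 7, 8+7 = 15, meets the rule → Positive. (9,2): 9 > 2, 9+2 = 11, meets the rule → Positive.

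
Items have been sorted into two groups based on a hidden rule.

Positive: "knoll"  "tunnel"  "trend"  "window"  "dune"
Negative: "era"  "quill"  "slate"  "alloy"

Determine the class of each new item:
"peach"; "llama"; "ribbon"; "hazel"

Rule: contains 'n'. This holds for each 'Positive' example and fails for each 'Negative' one.

Negative, Negative, Positive, Negative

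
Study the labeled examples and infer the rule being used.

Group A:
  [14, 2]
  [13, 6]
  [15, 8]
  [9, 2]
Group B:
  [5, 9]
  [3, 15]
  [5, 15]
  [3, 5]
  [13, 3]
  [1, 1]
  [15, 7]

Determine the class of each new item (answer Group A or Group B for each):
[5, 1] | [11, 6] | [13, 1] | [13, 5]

Group B, Group A, Group B, Group B

The simplest hypothesis consistent with all the labels is: second is even.
Group B: [5, 1], since second 1. Group A: [11, 6], since second 6. Group B: [13, 1], since second 1. Group B: [13, 5], since second 5.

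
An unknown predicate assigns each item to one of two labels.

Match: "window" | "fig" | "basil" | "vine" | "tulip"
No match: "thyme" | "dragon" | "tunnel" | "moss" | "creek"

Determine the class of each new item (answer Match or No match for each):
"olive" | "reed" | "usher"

Match, No match, No match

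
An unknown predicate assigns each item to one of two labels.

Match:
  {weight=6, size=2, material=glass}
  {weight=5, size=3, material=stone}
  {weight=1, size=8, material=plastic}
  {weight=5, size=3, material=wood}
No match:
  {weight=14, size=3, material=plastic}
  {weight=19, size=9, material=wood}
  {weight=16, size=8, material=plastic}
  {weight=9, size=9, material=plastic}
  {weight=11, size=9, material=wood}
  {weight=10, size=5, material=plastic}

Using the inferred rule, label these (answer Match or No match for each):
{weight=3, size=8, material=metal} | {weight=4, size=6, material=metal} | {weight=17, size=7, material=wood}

Match, Match, No match

The pattern is that an item is 'Match' exactly when: weight ≤ 6.
{weight=3, size=8, material=metal}: weight = 3 — passes, so Match.
{weight=4, size=6, material=metal}: weight = 4 — passes, so Match.
{weight=17, size=7, material=wood}: weight = 17 — doesn't qualify, so No match.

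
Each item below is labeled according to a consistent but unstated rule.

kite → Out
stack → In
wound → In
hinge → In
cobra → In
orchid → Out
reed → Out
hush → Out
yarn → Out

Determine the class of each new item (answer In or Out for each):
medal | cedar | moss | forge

In, In, Out, In

Rule: odd length. This holds for each 'In' example and fails for each 'Out' one.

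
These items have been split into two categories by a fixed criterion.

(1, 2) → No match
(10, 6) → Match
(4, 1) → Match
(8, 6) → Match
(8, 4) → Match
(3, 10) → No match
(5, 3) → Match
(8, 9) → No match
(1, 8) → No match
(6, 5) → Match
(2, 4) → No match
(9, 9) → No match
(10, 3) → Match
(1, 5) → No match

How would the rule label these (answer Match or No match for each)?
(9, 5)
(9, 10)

Match, No match

The common property of the 'Match' items is: first > second. No 'No match' item has it.
(9, 5): Match (9 > 5). (9, 10): No match (9 < 10).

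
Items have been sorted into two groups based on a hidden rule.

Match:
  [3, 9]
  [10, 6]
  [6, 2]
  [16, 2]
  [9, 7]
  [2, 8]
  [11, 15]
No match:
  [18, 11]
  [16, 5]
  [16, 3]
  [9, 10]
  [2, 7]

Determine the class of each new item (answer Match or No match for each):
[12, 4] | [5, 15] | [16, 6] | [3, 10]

Match, Match, Match, No match

The rule appears to be: sum is even.
Match: [12, 4], since 12+4 = 16.
Match: [5, 15], since 5+15 = 20.
Match: [16, 6], since 16+6 = 22.
No match: [3, 10], since 3+10 = 13.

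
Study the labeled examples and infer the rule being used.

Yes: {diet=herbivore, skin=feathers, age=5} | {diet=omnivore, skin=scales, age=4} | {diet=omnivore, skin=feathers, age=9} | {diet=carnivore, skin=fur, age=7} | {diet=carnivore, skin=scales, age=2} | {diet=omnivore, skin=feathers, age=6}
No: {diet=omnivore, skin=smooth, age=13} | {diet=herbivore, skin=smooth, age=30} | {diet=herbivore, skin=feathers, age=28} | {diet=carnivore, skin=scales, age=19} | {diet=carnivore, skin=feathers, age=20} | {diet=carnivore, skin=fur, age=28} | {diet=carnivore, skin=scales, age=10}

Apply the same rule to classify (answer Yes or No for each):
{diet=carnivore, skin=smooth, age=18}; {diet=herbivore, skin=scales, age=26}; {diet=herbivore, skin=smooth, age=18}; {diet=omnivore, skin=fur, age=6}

The simplest hypothesis consistent with all the labels is: age ≤ 9.

No, No, No, Yes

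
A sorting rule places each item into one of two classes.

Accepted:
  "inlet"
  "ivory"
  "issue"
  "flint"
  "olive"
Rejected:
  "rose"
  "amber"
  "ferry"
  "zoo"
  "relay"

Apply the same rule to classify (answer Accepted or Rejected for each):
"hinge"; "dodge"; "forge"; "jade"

Accepted, Rejected, Rejected, Rejected

Every 'Accepted' example satisfies: contains 'i'. None of the 'Rejected' examples do.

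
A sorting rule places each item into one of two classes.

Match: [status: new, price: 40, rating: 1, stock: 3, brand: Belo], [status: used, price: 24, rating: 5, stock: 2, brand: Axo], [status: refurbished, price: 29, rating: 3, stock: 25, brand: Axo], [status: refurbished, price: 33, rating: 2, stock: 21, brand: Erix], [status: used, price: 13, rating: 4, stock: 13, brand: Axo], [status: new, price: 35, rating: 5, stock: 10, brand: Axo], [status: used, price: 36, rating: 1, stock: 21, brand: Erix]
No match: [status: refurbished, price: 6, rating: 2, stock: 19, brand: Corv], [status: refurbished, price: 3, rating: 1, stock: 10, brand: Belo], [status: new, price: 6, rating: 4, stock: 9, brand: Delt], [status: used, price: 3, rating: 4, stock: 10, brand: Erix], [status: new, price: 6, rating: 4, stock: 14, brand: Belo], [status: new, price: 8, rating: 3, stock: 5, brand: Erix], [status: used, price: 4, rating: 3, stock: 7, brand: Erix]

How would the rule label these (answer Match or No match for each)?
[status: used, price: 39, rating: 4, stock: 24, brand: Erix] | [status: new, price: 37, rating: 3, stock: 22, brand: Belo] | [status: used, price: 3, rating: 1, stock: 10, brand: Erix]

The rule appears to be: price ≥ 13.
[status: used, price: 39, rating: 4, stock: 24, brand: Erix]: price = 39, matches → Match.
[status: new, price: 37, rating: 3, stock: 22, brand: Belo]: price = 37, matches → Match.
[status: used, price: 3, rating: 1, stock: 10, brand: Erix]: price = 3, lacks this property → No match.

Match, Match, No match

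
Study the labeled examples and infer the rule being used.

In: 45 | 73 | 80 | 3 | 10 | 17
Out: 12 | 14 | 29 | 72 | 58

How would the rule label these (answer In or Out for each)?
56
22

Out, Out

The classifier is using: ≡ 3 (mod 7).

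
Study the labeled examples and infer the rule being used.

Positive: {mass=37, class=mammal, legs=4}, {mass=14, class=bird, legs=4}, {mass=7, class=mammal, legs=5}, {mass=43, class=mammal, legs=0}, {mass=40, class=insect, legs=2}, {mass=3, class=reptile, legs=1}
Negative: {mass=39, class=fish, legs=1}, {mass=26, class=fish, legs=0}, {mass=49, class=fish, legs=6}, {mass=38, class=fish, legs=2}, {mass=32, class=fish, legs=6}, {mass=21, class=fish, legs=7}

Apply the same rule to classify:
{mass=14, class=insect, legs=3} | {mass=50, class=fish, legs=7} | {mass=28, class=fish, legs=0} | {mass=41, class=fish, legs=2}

Positive, Negative, Negative, Negative

The common property of the 'Positive' items is: class is not fish. No 'Negative' item has it.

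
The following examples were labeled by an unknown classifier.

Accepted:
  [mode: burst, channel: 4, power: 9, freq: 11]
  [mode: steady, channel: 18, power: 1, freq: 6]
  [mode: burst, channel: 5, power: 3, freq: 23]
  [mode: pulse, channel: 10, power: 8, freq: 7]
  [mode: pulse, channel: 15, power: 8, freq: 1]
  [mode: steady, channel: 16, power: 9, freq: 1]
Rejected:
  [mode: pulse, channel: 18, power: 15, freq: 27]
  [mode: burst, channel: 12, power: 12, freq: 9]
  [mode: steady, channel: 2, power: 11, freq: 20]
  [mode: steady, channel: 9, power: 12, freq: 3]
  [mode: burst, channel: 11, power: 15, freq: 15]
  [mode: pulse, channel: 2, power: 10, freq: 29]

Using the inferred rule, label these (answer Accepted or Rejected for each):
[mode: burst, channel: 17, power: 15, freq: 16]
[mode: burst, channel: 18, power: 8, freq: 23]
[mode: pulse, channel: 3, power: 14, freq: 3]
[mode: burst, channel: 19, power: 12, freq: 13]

The common property of the 'Accepted' items is: power ≤ 9. No 'Rejected' item has it.
Rejected: [mode: burst, channel: 17, power: 15, freq: 16], since power = 15.
Accepted: [mode: burst, channel: 18, power: 8, freq: 23], since power = 8.
Rejected: [mode: pulse, channel: 3, power: 14, freq: 3], since power = 14.
Rejected: [mode: burst, channel: 19, power: 12, freq: 13], since power = 12.

Rejected, Accepted, Rejected, Rejected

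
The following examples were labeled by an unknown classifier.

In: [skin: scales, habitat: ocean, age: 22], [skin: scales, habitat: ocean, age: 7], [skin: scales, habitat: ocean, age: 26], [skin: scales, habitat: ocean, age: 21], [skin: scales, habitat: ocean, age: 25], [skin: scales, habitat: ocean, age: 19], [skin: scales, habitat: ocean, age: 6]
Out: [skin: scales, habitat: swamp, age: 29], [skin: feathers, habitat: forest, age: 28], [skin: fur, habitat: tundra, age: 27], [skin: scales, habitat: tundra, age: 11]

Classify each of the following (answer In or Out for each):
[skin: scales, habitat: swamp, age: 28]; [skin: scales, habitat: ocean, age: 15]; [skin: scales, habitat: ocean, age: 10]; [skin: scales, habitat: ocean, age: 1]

Out, In, In, In

Checking candidate rules against both groups, what survives is: habitat is ocean.
Out: [skin: scales, habitat: swamp, age: 28], since habitat is swamp.
In: [skin: scales, habitat: ocean, age: 15], since habitat is ocean.
In: [skin: scales, habitat: ocean, age: 10], since habitat is ocean.
In: [skin: scales, habitat: ocean, age: 1], since habitat is ocean.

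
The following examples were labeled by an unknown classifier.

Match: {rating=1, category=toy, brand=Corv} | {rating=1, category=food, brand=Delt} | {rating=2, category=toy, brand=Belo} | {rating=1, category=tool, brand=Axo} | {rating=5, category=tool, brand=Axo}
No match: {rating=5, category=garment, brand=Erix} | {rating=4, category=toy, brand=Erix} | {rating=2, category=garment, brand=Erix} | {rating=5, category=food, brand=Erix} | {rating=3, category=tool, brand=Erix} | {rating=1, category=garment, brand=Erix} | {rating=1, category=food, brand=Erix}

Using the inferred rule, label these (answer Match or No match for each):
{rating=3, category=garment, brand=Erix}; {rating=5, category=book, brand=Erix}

No match, No match

The classifier is using: brand is not Erix.
{rating=3, category=garment, brand=Erix}: brand is Erix — doesn't match, so No match.
{rating=5, category=book, brand=Erix}: brand is Erix — doesn't match, so No match.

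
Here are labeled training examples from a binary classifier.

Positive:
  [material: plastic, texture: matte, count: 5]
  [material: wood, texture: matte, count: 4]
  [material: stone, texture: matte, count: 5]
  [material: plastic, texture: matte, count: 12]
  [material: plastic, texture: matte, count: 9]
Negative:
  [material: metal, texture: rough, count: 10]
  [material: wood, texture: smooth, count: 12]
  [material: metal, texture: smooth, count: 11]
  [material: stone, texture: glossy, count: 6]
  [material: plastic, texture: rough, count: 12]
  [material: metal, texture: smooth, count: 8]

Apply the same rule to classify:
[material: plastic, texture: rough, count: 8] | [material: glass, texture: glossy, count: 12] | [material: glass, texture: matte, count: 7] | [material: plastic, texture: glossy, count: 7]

Negative, Negative, Positive, Negative

The distinguishing property — texture is matte — holds for all the 'Positive' cases and none of the 'Negative' cases.
[material: plastic, texture: rough, count: 8] → texture is rough → Negative.
[material: glass, texture: glossy, count: 12] → texture is glossy → Negative.
[material: glass, texture: matte, count: 7] → texture is matte → Positive.
[material: plastic, texture: glossy, count: 7] → texture is glossy → Negative.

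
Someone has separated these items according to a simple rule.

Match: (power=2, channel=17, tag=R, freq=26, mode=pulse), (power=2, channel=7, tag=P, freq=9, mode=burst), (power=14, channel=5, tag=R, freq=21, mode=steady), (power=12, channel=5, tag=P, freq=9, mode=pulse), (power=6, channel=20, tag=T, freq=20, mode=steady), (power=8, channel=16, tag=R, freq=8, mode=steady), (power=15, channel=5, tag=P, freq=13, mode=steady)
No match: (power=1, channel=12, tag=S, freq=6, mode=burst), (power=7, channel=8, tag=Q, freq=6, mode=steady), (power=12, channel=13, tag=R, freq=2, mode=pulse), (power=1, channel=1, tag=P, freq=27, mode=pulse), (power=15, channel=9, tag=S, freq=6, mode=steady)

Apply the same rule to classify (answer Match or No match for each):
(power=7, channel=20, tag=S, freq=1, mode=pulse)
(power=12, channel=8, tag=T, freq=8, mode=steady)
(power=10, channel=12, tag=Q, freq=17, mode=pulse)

All 'Match' examples share one property — freq ≥ 8 AND freq ≤ 26 — and every 'No match' example lacks it.
(power=7, channel=20, tag=S, freq=1, mode=pulse) — freq = 1, hence No match.
(power=12, channel=8, tag=T, freq=8, mode=steady) — freq = 8, hence Match.
(power=10, channel=12, tag=Q, freq=17, mode=pulse) — freq = 17, hence Match.

No match, Match, Match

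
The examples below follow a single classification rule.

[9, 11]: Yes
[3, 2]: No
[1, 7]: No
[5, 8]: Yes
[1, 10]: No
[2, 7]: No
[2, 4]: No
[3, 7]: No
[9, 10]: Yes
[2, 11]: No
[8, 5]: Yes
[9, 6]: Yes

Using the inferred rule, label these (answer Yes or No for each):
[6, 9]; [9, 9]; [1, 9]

Every 'Yes' example satisfies: first ≥ 4. None of the 'No' examples do.

Yes, Yes, No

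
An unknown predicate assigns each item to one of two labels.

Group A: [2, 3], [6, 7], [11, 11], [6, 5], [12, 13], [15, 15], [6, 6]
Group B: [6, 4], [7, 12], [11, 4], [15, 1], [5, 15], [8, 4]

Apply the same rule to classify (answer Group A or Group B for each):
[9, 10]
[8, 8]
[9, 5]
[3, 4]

A rule that fits every label: |first − second| ≤ 1 — true of each 'Group A' example, false of each 'Group B' one.
[9, 10] — |9−10| = 1, hence Group A. [8, 8] — |8−8| = 0, hence Group A. [9, 5] — |9−5| = 4, hence Group B. [3, 4] — |3−4| = 1, hence Group A.

Group A, Group A, Group B, Group A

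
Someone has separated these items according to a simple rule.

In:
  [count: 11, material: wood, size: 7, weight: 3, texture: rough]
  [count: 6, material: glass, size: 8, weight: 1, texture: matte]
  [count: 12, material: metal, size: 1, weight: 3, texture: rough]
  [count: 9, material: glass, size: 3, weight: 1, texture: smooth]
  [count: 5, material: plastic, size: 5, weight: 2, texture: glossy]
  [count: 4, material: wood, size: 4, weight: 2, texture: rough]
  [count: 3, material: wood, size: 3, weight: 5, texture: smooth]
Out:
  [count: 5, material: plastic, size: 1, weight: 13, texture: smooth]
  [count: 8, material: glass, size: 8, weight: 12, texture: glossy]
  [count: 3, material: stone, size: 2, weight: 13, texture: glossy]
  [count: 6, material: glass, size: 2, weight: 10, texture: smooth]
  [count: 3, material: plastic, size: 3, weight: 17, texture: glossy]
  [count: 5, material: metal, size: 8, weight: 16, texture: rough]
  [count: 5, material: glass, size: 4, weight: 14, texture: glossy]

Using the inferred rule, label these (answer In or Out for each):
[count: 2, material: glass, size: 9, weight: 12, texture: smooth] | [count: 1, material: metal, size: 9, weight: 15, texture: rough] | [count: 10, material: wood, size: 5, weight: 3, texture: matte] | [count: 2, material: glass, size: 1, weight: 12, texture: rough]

The simplest hypothesis consistent with all the labels is: weight ≤ 5.
Out: [count: 2, material: glass, size: 9, weight: 12, texture: smooth], since weight = 12.
Out: [count: 1, material: metal, size: 9, weight: 15, texture: rough], since weight = 15.
In: [count: 10, material: wood, size: 5, weight: 3, texture: matte], since weight = 3.
Out: [count: 2, material: glass, size: 1, weight: 12, texture: rough], since weight = 12.

Out, Out, In, Out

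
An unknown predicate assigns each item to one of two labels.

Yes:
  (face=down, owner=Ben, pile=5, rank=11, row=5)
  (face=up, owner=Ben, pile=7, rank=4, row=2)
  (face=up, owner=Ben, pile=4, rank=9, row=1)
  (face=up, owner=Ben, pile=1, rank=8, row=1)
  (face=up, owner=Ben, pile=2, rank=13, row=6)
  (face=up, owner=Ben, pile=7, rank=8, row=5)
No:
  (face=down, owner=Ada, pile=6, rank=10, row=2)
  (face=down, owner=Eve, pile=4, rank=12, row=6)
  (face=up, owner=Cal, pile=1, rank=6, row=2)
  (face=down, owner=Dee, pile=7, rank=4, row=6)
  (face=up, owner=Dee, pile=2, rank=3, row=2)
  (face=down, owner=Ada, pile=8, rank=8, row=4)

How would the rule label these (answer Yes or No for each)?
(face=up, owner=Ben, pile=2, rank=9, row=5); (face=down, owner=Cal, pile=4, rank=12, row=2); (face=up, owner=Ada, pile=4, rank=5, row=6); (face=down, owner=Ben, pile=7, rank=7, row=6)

Yes, No, No, Yes

The distinguishing property — owner is Ben — holds for all the 'Yes' cases and none of the 'No' cases.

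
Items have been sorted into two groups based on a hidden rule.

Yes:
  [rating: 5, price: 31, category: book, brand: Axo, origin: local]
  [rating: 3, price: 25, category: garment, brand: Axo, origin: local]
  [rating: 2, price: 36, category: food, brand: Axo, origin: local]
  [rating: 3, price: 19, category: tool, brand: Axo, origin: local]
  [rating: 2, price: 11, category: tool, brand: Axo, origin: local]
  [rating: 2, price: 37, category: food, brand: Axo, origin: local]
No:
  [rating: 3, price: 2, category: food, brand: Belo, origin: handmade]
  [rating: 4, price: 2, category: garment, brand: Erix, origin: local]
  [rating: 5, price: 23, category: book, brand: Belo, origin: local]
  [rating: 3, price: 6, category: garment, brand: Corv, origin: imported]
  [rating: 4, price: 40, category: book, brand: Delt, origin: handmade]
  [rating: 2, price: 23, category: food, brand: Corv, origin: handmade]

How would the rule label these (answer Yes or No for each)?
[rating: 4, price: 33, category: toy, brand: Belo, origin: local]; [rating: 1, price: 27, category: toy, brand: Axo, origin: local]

No, Yes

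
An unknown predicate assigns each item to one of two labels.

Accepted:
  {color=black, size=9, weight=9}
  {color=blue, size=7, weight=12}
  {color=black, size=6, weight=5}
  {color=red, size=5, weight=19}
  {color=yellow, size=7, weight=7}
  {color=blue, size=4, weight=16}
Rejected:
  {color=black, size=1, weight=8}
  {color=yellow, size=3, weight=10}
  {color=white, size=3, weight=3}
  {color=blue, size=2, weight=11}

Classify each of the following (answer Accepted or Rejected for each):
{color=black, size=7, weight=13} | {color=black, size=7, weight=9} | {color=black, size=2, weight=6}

Accepted, Accepted, Rejected

The common property of the 'Accepted' items is: size ≥ 4. No 'Rejected' item has it.
{color=black, size=7, weight=13}: size = 7 — checks out, so Accepted. {color=black, size=7, weight=9}: size = 7 — checks out, so Accepted. {color=black, size=2, weight=6}: size = 2 — doesn't qualify, so Rejected.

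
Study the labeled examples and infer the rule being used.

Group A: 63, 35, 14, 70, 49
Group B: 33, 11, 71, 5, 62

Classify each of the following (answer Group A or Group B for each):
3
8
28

The distinguishing property — multiple of 7 — holds for all the 'Group A' cases and none of the 'Group B' cases.
3: 3 = 7·0 + 3, lacks this property → Group B.
8: 8 = 7·1 + 1, lacks this property → Group B.
28: 28 = 7·4, fits → Group A.

Group B, Group B, Group A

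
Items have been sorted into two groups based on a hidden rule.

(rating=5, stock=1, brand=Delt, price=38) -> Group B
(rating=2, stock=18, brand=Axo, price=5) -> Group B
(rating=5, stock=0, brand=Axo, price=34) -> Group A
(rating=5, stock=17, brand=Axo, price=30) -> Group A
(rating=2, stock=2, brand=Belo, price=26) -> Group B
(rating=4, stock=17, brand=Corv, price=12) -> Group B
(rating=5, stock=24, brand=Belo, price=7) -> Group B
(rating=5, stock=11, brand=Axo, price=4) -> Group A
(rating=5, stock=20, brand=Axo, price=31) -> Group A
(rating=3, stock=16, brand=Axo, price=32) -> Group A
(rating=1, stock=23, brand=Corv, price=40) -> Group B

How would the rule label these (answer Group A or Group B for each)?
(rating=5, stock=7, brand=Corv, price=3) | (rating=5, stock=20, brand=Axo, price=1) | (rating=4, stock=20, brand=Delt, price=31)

Group B, Group A, Group B

The classifier is using: brand is Axo AND rating ≥ 3.
(rating=5, stock=7, brand=Corv, price=3): Group B (brand is Corv, rating = 5).
(rating=5, stock=20, brand=Axo, price=1): Group A (brand is Axo, rating = 5).
(rating=4, stock=20, brand=Delt, price=31): Group B (brand is Delt, rating = 4).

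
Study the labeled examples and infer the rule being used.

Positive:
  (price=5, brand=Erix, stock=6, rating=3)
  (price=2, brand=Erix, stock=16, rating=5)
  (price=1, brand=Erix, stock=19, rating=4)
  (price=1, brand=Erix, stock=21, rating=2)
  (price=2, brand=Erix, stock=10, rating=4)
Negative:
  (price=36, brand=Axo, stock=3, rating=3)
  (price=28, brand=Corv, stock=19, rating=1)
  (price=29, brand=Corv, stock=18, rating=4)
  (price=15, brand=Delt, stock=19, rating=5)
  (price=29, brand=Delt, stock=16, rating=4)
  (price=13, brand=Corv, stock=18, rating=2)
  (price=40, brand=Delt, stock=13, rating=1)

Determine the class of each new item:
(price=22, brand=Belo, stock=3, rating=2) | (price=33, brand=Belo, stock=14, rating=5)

Negative, Negative

The classifier is using: brand is Erix.
(price=22, brand=Belo, stock=3, rating=2): Negative (brand is Belo).
(price=33, brand=Belo, stock=14, rating=5): Negative (brand is Belo).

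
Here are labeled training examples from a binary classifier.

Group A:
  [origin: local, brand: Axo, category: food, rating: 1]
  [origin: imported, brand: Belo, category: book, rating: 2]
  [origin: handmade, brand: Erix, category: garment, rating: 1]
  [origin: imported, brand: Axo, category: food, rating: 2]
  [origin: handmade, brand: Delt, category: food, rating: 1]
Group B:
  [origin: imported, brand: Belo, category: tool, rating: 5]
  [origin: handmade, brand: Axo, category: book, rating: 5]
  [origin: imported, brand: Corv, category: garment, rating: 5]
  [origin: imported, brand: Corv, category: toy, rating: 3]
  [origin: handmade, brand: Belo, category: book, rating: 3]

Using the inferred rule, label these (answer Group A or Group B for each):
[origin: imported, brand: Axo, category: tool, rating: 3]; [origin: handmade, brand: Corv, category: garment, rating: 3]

The pattern is that an item is 'Group A' exactly when: rating ≤ 2.
[origin: imported, brand: Axo, category: tool, rating: 3] → rating = 3 → Group B.
[origin: handmade, brand: Corv, category: garment, rating: 3] → rating = 3 → Group B.

Group B, Group B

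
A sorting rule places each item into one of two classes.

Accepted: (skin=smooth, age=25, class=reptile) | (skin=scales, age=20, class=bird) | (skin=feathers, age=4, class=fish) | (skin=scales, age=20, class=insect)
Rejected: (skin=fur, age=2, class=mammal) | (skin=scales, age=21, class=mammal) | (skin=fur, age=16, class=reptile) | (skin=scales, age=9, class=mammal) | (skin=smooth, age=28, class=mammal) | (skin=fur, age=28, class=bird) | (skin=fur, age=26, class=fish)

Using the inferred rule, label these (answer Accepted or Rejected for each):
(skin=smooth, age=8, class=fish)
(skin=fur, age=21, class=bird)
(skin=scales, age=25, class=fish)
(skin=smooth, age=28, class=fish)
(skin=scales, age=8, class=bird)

'Accepted' ⟺ skin is not fur AND class is not mammal.

Accepted, Rejected, Accepted, Accepted, Accepted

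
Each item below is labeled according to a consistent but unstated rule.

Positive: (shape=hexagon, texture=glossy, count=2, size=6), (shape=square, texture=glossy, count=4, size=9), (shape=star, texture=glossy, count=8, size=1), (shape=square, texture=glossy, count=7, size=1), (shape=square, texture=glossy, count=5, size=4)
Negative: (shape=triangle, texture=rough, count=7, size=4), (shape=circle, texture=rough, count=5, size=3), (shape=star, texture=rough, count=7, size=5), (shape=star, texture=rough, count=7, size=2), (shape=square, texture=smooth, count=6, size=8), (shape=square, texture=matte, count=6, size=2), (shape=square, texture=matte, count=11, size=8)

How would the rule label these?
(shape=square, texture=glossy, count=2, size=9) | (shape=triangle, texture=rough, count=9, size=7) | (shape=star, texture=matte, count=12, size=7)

Positive, Negative, Negative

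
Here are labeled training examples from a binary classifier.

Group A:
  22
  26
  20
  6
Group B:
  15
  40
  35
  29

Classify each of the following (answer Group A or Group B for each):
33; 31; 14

'Group A' ⟺ even AND at most 26.
Group B: 33, since 33 is odd, 33 > 26.
Group B: 31, since 31 is odd, 31 > 26.
Group A: 14, since 14 is even, 14 ≤ 26.

Group B, Group B, Group A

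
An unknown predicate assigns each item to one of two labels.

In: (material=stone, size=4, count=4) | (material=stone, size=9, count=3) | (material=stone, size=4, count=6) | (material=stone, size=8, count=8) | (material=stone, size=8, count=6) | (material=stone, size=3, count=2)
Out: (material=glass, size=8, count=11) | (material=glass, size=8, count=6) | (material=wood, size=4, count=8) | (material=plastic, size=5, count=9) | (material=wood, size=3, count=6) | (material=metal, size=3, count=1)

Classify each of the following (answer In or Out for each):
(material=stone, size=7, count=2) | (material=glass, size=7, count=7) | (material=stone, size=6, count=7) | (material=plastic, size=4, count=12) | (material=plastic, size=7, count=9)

'In' ⟺ material is stone.
(material=stone, size=7, count=2): material is stone — meets the rule, so In. (material=glass, size=7, count=7): material is glass — fails this test, so Out. (material=stone, size=6, count=7): material is stone — meets the rule, so In. (material=plastic, size=4, count=12): material is plastic — fails this test, so Out. (material=plastic, size=7, count=9): material is plastic — fails this test, so Out.

In, Out, In, Out, Out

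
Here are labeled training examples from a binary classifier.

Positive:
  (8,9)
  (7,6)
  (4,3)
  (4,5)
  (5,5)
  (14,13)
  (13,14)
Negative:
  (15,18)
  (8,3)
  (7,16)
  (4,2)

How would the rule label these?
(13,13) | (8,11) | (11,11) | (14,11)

The classifier is using: |first − second| ≤ 1.

Positive, Negative, Positive, Negative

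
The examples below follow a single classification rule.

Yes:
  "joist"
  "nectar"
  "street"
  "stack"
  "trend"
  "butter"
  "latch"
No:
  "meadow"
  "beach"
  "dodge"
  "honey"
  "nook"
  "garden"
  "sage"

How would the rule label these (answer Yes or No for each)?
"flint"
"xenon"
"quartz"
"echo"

The pattern is that an item is 'Yes' exactly when: contains 't'.

Yes, No, Yes, No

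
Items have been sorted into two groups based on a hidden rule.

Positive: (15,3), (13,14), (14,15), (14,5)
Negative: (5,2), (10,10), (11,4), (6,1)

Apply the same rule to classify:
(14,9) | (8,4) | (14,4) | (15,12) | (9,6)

Positive, Negative, Positive, Positive, Negative

The pattern is that an item is 'Positive' exactly when: first ≥ 13.
(14,9) → first 14 → Positive. (8,4) → first 8 → Negative. (14,4) → first 14 → Positive. (15,12) → first 15 → Positive. (9,6) → first 9 → Negative.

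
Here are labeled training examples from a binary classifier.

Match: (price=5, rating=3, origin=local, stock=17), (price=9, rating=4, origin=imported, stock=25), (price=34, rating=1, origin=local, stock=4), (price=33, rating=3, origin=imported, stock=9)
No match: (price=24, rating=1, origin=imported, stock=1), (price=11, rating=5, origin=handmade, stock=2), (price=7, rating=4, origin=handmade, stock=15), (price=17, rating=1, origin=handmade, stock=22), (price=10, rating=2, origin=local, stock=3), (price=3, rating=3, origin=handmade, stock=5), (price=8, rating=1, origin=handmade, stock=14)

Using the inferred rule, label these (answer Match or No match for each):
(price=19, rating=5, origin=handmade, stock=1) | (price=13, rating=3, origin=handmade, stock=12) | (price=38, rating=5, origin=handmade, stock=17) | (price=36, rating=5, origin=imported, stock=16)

No match, No match, No match, Match

The classifier is using: origin is not handmade AND stock ≥ 4.
(price=19, rating=5, origin=handmade, stock=1) → origin is handmade, stock = 1 → No match. (price=13, rating=3, origin=handmade, stock=12) → origin is handmade, stock = 12 → No match. (price=38, rating=5, origin=handmade, stock=17) → origin is handmade, stock = 17 → No match. (price=36, rating=5, origin=imported, stock=16) → origin is imported, stock = 16 → Match.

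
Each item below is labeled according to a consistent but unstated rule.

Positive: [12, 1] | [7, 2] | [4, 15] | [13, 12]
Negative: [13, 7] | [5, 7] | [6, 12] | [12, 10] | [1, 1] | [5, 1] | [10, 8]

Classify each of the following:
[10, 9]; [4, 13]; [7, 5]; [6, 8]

Positive, Positive, Negative, Negative

Comparing the two groups points to one rule — sum is odd.
[10, 9] — 10+9 = 19, hence Positive.
[4, 13] — 4+13 = 17, hence Positive.
[7, 5] — 7+5 = 12, hence Negative.
[6, 8] — 6+8 = 14, hence Negative.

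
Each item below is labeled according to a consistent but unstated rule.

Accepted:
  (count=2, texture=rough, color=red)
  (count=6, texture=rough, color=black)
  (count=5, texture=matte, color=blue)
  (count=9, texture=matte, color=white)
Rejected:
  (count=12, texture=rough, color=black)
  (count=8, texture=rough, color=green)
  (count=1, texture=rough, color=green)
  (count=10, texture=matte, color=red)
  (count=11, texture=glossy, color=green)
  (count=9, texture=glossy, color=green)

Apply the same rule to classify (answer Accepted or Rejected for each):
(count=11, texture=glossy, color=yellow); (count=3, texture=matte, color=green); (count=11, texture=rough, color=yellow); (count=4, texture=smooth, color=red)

Rejected, Rejected, Rejected, Accepted

All 'Accepted' examples share one property — color is not green AND count ≤ 9 — and every 'Rejected' example lacks it.
(count=11, texture=glossy, color=yellow): color is yellow, count = 11 — fails this test, so Rejected. (count=3, texture=matte, color=green): color is green, count = 3 — fails this test, so Rejected. (count=11, texture=rough, color=yellow): color is yellow, count = 11 — fails this test, so Rejected. (count=4, texture=smooth, color=red): color is red, count = 4 — has this property, so Accepted.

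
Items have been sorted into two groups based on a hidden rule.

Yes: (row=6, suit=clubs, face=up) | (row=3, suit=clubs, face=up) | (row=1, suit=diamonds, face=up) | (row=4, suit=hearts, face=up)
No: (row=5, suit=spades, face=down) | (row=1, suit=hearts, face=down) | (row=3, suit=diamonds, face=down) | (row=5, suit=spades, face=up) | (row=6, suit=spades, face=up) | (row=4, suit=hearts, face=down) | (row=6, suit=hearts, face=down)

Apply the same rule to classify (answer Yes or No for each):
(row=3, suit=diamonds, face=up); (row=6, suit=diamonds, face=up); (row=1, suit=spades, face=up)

The simplest hypothesis consistent with all the labels is: face is up AND suit is not spades.
(row=3, suit=diamonds, face=up): Yes (face is up, suit is diamonds).
(row=6, suit=diamonds, face=up): Yes (face is up, suit is diamonds).
(row=1, suit=spades, face=up): No (face is up, suit is spades).

Yes, Yes, No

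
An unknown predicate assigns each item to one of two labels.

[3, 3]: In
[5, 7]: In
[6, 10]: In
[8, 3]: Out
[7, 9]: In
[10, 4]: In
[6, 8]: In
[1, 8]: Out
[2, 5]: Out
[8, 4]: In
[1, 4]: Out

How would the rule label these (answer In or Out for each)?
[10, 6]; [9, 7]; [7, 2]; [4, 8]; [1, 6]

In, In, Out, In, Out

Looking at the examples, the only property every 'In' case has and every 'Out' case lacks is: sum is even.
[10, 6]: In (10+6 = 16).
[9, 7]: In (9+7 = 16).
[7, 2]: Out (7+2 = 9).
[4, 8]: In (4+8 = 12).
[1, 6]: Out (1+6 = 7).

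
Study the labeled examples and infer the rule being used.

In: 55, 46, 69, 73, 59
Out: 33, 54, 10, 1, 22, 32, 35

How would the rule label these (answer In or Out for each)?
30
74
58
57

Out, In, In, In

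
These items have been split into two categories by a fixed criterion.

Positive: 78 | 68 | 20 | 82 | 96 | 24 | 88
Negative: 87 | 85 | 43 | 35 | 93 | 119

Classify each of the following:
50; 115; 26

'Positive' ⟺ even.
50: 50 is even, passes → Positive. 115: 115 is odd, does not satisfy this → Negative. 26: 26 is even, passes → Positive.

Positive, Negative, Positive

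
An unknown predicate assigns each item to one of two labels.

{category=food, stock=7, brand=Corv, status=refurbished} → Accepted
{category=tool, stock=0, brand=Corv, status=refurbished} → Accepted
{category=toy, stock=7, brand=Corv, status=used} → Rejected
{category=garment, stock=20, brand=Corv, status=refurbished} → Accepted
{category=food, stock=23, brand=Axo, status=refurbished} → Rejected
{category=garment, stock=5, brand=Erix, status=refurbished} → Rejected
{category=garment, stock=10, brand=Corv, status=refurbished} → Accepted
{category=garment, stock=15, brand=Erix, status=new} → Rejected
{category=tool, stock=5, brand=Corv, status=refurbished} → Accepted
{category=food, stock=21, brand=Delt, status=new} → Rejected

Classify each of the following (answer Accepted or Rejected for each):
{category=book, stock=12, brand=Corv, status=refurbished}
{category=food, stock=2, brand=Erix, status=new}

The classifier is using: status is refurbished AND brand is Corv.

Accepted, Rejected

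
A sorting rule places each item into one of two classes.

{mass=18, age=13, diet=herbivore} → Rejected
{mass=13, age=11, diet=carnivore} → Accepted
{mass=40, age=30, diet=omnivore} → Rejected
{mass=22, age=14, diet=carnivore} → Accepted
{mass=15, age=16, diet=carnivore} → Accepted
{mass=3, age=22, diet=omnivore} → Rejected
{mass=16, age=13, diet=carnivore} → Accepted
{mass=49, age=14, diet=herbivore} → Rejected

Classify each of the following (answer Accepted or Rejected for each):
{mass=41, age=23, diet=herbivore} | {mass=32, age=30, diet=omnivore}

All 'Accepted' examples share one property — diet is carnivore — and every 'Rejected' example lacks it.

Rejected, Rejected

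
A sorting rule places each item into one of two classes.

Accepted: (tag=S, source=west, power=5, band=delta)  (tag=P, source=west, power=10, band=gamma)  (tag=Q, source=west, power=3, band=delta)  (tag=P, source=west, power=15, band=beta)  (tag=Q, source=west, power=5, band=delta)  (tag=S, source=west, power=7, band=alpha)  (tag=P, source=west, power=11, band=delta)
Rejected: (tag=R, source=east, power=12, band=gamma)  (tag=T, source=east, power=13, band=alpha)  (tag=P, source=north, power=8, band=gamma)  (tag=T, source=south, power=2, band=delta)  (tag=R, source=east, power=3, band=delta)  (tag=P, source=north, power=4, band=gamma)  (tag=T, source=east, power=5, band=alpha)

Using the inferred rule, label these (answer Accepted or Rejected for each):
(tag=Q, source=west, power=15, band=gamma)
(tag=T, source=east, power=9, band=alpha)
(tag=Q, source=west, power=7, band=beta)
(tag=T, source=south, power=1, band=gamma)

The classifier is using: source is west.
(tag=Q, source=west, power=15, band=gamma): source is west, matches → Accepted. (tag=T, source=east, power=9, band=alpha): source is east, fails this test → Rejected. (tag=Q, source=west, power=7, band=beta): source is west, matches → Accepted. (tag=T, source=south, power=1, band=gamma): source is south, fails this test → Rejected.

Accepted, Rejected, Accepted, Rejected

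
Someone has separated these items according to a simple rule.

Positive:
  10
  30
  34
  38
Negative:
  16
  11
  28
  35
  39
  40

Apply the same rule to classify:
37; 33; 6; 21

Negative, Negative, Positive, Negative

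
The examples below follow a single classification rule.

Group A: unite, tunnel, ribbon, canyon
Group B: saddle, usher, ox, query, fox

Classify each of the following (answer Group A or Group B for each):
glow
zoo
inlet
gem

Group B, Group B, Group A, Group B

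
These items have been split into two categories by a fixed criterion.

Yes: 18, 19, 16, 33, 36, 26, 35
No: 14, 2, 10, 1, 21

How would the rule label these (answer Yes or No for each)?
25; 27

The classifier is using: digit sum ≥ 6.
25 — digit sum 2+5 = 7, hence Yes.
27 — digit sum 2+7 = 9, hence Yes.

Yes, Yes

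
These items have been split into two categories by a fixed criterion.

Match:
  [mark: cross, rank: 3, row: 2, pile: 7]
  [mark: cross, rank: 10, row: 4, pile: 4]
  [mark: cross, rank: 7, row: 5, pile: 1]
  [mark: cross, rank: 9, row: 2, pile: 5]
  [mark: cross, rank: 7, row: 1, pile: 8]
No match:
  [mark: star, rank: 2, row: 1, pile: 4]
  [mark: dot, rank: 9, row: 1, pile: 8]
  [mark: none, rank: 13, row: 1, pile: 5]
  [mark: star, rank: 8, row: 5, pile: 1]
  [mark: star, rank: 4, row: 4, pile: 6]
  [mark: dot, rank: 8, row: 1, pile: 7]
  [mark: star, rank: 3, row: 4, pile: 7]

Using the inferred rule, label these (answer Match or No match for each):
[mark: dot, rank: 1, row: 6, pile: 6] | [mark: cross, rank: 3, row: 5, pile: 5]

The pattern is that an item is 'Match' exactly when: mark is cross.
No match: [mark: dot, rank: 1, row: 6, pile: 6], since mark is dot. Match: [mark: cross, rank: 3, row: 5, pile: 5], since mark is cross.

No match, Match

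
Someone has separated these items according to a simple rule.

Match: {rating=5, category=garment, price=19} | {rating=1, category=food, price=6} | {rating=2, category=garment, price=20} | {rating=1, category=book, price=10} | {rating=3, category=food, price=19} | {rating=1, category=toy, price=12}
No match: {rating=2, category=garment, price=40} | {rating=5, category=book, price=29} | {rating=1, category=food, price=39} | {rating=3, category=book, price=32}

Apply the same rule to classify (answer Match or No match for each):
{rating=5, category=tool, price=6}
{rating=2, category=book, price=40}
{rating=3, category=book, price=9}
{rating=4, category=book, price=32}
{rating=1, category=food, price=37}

Match, No match, Match, No match, No match

Rule: price ≤ 20. This holds for each 'Match' example and fails for each 'No match' one.
Match: {rating=5, category=tool, price=6}, since price = 6. No match: {rating=2, category=book, price=40}, since price = 40. Match: {rating=3, category=book, price=9}, since price = 9. No match: {rating=4, category=book, price=32}, since price = 32. No match: {rating=1, category=food, price=37}, since price = 37.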